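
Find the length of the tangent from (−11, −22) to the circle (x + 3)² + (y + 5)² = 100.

√253

Centre (−3, −5), r² = 100. |PO|² = (−8)² + (−17)² = 353.
By the tangent–radius right angle, tangent length = √(|PO|² − r²) = √253.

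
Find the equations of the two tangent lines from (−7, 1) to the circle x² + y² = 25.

A line y − (1) = m(x − (−7)) is tangent when its distance from (0, 0) is 5:
[m·(7) − (−1)]² = 25(m² + 1)
12m² + 7m − 12 = 0, so m = 3/4 or m = −4/3.
With m = 3/4: 3x − 4y = −25. With m = −4/3: 4x + 3y = −25.

3x − 4y = −25 and 4x + 3y = −25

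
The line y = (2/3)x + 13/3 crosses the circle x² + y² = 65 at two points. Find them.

(−8, −1) and (4, 7)

Substitute y = (13 + 2x)/3:
13x² + 52x − 416 = 0  ⟹  x² + 4x − 32 = 0
x = 4 or x = −8, giving (4, 7) and (−8, −1).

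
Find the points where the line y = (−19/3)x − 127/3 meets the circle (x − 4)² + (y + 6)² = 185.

From the line, y = (−127 − 19x)/3. Substituting:
370x² + 4070x + 10360 = 0  ⟹  x² + 11x + 28 = 0
x = −4 or x = −7, giving (−4, −17) and (−7, 2).

(−7, 2) and (−4, −17)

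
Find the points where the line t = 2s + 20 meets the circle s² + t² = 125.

Express t = 2s + 20 and substitute into the circle:
5s² + 80s + 275 = 0  ⟹  s² + 16s + 55 = 0
s = −5 or s = −11, giving (−5, 10) and (−11, −2).

(−11, −2) and (−5, 10)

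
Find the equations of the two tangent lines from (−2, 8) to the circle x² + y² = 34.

Write the tangent as mx − y + (8 − m·(−2)) = 0 and set its distance from the centre to √34:
[m·(2) − (−8)]² = 34(m² + 1)
15m² − 16m − 15 = 0, so m = 5/3 or m = −3/5.
Through (−2, 8) these give 5x − 3y = −34 and 3x + 5y = 34.

5x − 3y = −34 and 3x + 5y = 34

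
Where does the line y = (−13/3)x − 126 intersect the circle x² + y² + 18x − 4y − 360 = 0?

From the line, y = (−378 − 13x)/3. Substituting:
178x² + 10146x + 144180 = 0  ⟹  x² + 57x + 810 = 0
x = −27 or x = −30, giving (−27, −9) and (−30, 4).

(−30, 4) and (−27, −9)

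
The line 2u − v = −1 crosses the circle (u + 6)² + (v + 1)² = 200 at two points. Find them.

(−8, −15) and (4, 9)

Substitute v = 2u + 1:
5u² + 20u − 160 = 0  ⟹  u² + 4u − 32 = 0
u = 4 or u = −8, giving (4, 9) and (−8, −15).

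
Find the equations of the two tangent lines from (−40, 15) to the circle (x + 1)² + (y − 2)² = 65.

Let a tangent through (−40, 15) have slope m. Its distance from (−1, 2) must equal √65:
(39m − (−13))² = 65(m² + 1)
56m² + 39m + 4 = 0, so m = −4/7 or m = −1/8.
Through (−40, 15) these give 4x + 7y = −55 and x + 8y = 80.

4x + 7y = −55 and x + 8y = 80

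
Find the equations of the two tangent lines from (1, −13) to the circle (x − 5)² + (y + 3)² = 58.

Write the tangent as mx − y + (−13 − m·(1)) = 0 and set its distance from the centre to √58:
(4m − (10))² = 58(m² + 1)
21m² + 40m − 21 = 0, so m = 3/7 or m = −7/3.
Through (1, −13) these give 3x − 7y = 94 and 7x + 3y = −32.

3x − 7y = 94 and 7x + 3y = −32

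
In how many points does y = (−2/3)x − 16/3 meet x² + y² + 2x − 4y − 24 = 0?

Substituting the line into the circle gives 13x² + 106x + 232 = 0.
Discriminant = (106)² − 4·13·(232) = −828 < 0.
No real roots: the line does not meet the circle.

0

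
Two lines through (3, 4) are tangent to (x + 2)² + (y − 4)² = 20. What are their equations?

A line y − (4) = m(x − (3)) is tangent when its distance from (−2, 4) is 2√5:
[m·(−5) − (0)]² = 20(m² + 1)
m² − 4 = 0, so m = 2 or m = −2.
With m = 2: 2x − y = 2. With m = −2: 2x + y = 10.

2x − y = 2 and 2x + y = 10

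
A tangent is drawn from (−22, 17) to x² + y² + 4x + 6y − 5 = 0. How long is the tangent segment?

√782

The centre is (−2, −3) and r = 3√2. The square of the distance from P to the centre is 400 + 400 = 800.
The tangent meets the radius at right angles, so tangent² = |PO|² − r² = 800 − 18 = 782.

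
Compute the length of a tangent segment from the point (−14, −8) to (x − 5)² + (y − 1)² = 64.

The centre is (5, 1) and r = 8. The square of the distance from P to the centre is 361 + 81 = 442.
The tangent meets the radius at right angles, so tangent² = |PO|² − r² = 442 − 64 = 378.

3√42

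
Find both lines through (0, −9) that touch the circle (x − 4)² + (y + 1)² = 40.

Write the tangent as mx − y + (−9 − m·(0)) = 0 and set its distance from the centre to 2√10:
[m·(4) − (8)]² = 40(m² + 1)
3m² + 8m − 3 = 0, so m = 1/3 or m = −3.
Through (0, −9) these give x − 3y = 27 and 3x + y = −9.

x − 3y = 27 and 3x + y = −9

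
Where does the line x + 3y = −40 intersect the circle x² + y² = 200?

Express y = (−40 − x)/3 and substitute into the circle:
10x² + 80x − 200 = 0  ⟹  x² + 8x − 20 = 0
x = 2 or x = −10, giving (2, −14) and (−10, −10).

(−10, −10) and (2, −14)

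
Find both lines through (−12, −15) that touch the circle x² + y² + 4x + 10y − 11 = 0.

x − 3y = 33 and 3x − y = −21

Write the tangent as mx − y + (−15 − m·(−12)) = 0 and set its distance from the centre to 2√10:
(10m − (10))² = 40(m² + 1)
3m² − 10m + 3 = 0, so m = 1/3 or m = 3.
With m = 1/3: x − 3y = 33. With m = 3: 3x − y = −21.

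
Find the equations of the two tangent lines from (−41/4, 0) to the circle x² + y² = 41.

4x + 5y = −41 and 4x − 5y = −41

A line y − (0) = m(x − (−41/4)) is tangent when its distance from (0, 0) is √41:
[m·(41/4) − (0)]² = 41(m² + 1)
25m² − 16 = 0, so m = −4/5 or m = 4/5.
Through (−41/4, 0) these give 4x + 5y = −41 and 4x − 5y = −41.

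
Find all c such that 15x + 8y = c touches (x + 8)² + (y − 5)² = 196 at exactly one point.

c = −318 or c = 158

The line touches the circle iff its distance from (−8, 5) is 14:
|15·(−8) + 8·5 − c| / √289 = 14
|c − (−80)| = 14·17, so c = 158 or c = −318.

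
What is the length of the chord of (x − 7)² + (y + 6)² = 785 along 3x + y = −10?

17√10

Substitute y = −3x − 10:
10x² + 10x − 720 = 0  ⟹  x² + x − 72 = 0
x = 8 or x = −9, giving (8, −34) and (−9, 17).
Chord length = distance between (8, −34) and (−9, 17) = √2890 = 17√10.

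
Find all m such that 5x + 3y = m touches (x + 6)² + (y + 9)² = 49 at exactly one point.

m = −57 ± 7√34

The line touches the circle iff its distance from (−6, −9) is 7:
|5·(−6) + 3·(−9) − m| / √34 = 7
|m − (−57)| = 7√34.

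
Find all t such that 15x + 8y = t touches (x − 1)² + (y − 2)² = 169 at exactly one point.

The line touches the circle iff its distance from (1, 2) is 13:
|15·1 + 8·2 − t| / √289 = 13
|t − (31)| = 13·17, so t = 252 or t = −190.

t = −190 or t = 252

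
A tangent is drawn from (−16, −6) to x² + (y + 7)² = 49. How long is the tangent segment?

4√13

Centre (0, −7), r² = 49. |PO|² = (−16)² + (1)² = 257.
Power of the point: PT² = |PO|² − r² = 208, so PT = 4√13.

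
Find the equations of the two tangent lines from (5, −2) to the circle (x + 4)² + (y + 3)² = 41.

A line y − (−2) = m(x − (5)) is tangent when its distance from (−4, −3) is √41:
[m·(−9) − (−1)]² = 41(m² + 1)
20m² − 9m − 20 = 0, so m = 5/4 or m = −4/5.
With m = 5/4: 5x − 4y = 33. With m = −4/5: 4x + 5y = 10.

5x − 4y = 33 and 4x + 5y = 10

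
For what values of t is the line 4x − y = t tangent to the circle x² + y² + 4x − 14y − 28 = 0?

t = −15 ± 9√17

The line touches the circle iff its distance from (−2, 7) is 9:
|4·(−2) − 1·7 − t| / √17 = 9
|t − (−15)| = 9√17.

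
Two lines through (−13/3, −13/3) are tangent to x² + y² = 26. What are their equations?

x + 5y = −26 and 5x + y = −26

A line y − (−13/3) = m(x − (−13/3)) is tangent when its distance from (0, 0) is √26:
[m·(13/3) − (13/3)]² = 26(m² + 1)
5m² + 26m + 5 = 0, so m = −1/5 or m = −5.
Through (−13/3, −13/3) these give x + 5y = −26 and 5x + y = −26.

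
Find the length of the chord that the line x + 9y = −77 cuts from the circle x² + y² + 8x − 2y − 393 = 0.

The distance from (−4, 1) to the line is 82/√82, and r² = 410.
Chord = 2√(r² − d²) = 2·√(328) = 4√82.

4√82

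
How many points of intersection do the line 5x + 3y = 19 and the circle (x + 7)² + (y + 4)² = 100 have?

0

Substituting the line into the circle gives 34x² − 184x + 502 = 0.
Δ = 33856 − 68272 = −34416.
No real roots: the line does not meet the circle.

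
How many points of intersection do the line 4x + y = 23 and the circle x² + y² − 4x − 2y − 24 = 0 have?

2

Substituting the line into the circle gives 17x² − 180x + 459 = 0.
Δ = 32400 − 31212 = 1188.
Two real roots: the line is a secant.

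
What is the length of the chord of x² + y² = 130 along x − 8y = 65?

The distance from (0, 0) to the line is 65/√65, and r² = 130.
Half the chord is √(r² − d²) = √(65), so the full chord is 2√65.

2√65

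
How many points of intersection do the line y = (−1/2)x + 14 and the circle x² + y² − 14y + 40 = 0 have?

Substituting the line into the circle gives 5x² − 28x + 160 = 0.
Discriminant = (−28)² − 4·5·(160) = −2416 < 0.
No real roots: the line does not meet the circle.

0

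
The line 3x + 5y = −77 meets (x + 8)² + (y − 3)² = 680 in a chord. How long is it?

Centre (−8, 3), r² = 680. Perpendicular distance d from centre to line = |68| / √34 = 68/√34.
Chord = 2√(r² − d²) = 2·√(544) = 8√34.

8√34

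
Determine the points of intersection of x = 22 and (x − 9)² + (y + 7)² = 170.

The line gives x = 22. Substituting into the circle:
y² + 14y + 48 = 0
y = −6 or y = −8, giving (22, −6) and (22, −8).

(22, −8) and (22, −6)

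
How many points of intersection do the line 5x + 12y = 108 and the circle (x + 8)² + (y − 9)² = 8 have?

d² = (5·(−8) + 12·9 − (108))²/169 = 1600/169; r² = 8.
Since d² > r², the line lies outside the circle.

0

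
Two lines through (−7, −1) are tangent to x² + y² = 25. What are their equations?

Write the tangent as mx − y + (−1 − m·(−7)) = 0 and set its distance from the centre to 5:
(7m − (1))² = 25(m² + 1)
12m² − 7m − 12 = 0, so m = −3/4 or m = 4/3.
With m = −3/4: 3x + 4y = −25. With m = 4/3: 4x − 3y = −25.

3x + 4y = −25 and 4x − 3y = −25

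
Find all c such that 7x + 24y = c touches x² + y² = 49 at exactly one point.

Tangency holds when the distance from the centre (0, 0) to the line equals the radius 7:
|7·0 + 24·0 − c| / √625 = 7
|c| = 7·25, so c = 175 or c = −175.

c = −175 or c = 175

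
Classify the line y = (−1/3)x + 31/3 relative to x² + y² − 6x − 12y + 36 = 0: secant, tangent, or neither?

neither

Substituting the line into the circle gives 10x² − 80x + 169 = 0.
Δ = 6400 − 6760 = −360.
No real roots: the line does not meet the circle.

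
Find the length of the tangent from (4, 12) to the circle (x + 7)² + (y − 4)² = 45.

Centre (−7, 4), r² = 45. |PO|² = (11)² + (8)² = 185.
By the tangent–radius right angle, tangent length = √(|PO|² − r²) = √140 = 2√35.

2√35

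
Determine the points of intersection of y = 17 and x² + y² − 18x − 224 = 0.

Express y = 17 and substitute into the circle:
x² − 18x + 65 = 0
x = 13 or x = 5, giving (13, 17) and (5, 17).

(5, 17) and (13, 17)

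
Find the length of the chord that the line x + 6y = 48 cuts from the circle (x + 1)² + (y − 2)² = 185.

Substitute y = (48 − x)/6:
37x² − 5328 = 0  ⟹  x² − 144 = 0
x = 12 or x = −12, giving (12, 6) and (−12, 10).
|(12, 6) − (−12, 10)| = √((24)² + (−4)²) = 4√37.

4√37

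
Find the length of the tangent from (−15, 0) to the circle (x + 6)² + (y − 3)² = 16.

With centre O = (−6, 3), |OP|² = 90 and r² = 16.
By the tangent–radius right angle, tangent length = √(|PO|² − r²) = √74.

√74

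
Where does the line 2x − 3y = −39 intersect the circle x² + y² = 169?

Substitute y = (39 + 2x)/3:
13x² + 156x = 0  ⟹  x² + 12x = 0
x = 0 or x = −12, giving (0, 13) and (−12, 5).

(−12, 5) and (0, 13)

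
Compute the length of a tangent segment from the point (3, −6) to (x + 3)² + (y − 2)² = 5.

√95

Centre (−3, 2), r² = 5. |PO|² = (6)² + (−8)² = 100.
Power of the point: PT² = |PO|² − r² = 95, so PT = √95.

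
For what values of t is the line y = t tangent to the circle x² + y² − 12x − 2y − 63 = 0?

For a tangent, require d(centre, line) = r = 10.
|0·6 + 1·1 − t| / √1 = 10
|t − (1)| = 10, so t = 11 or t = −9.

t = −9 or t = 11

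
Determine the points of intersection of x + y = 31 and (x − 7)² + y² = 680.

Express y = −x + 31 and substitute into the circle:
2x² − 76x + 330 = 0  ⟹  x² − 38x + 165 = 0
x = 33 or x = 5, giving (33, −2) and (5, 26).

(5, 26) and (33, −2)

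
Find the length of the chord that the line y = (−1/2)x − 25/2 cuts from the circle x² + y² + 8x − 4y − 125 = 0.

4√5

Centre (−4, 2), r² = 145. Perpendicular distance d from centre to line = |25| / √5 = 25/√5.
Half the chord is √(r² − d²) = √(20), so the full chord is 4√5.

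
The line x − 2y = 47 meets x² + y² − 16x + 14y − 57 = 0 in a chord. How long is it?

Express y = (−47 + x)/2 and substitute into the circle:
5x² − 130x + 665 = 0  ⟹  x² − 26x + 133 = 0
x = 19 or x = 7, giving (19, −14) and (7, −20).
|(19, −14) − (7, −20)| = √((12)² + (6)²) = 6√5.

6√5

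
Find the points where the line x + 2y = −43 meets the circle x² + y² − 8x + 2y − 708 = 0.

Express y = (−43 − x)/2 and substitute into the circle:
5x² + 50x − 1155 = 0  ⟹  x² + 10x − 231 = 0
x = 11 or x = −21, giving (11, −27) and (−21, −11).

(−21, −11) and (11, −27)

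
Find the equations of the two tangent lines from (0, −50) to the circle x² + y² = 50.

7x − y = 50 and 7x + y = −50

A line y − (−50) = m(x − (0)) is tangent when its distance from (0, 0) is 5√2:
(0m − (50))² = 50(m² + 1)
m² − 49 = 0, so m = 7 or m = −7.
With m = 7: 7x − y = 50. With m = −7: 7x + y = −50.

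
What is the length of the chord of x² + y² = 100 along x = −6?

16

The line gives x = −6. Substituting into the circle:
y² − 64 = 0
y = 8 or y = −8, giving (−6, 8) and (−6, −8).
Chord length = distance between (−6, 8) and (−6, −8) = √256 = 16.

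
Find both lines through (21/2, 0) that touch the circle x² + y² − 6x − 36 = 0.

A line y − (0) = m(x − (21/2)) is tangent when its distance from (3, 0) is 3√5:
[m·(−15/2) − (0)]² = 45(m² + 1)
m² − 4 = 0, so m = −2 or m = 2.
With m = −2: 2x + y = 21. With m = 2: 2x − y = 21.

2x + y = 21 and 2x − y = 21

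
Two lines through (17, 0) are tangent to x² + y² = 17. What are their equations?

x − 4y = 17 and x + 4y = 17

A line y − (0) = m(x − (17)) is tangent when its distance from (0, 0) is √17:
[m·(−17) − (0)]² = 17(m² + 1)
16m² − 1 = 0, so m = 1/4 or m = −1/4.
Through (17, 0) these give x − 4y = 17 and x + 4y = 17.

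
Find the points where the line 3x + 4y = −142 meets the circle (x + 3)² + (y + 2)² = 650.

From the line, y = (−142 − 3x)/4. Substituting:
25x² + 900x + 7700 = 0  ⟹  x² + 36x + 308 = 0
x = −14 or x = −22, giving (−14, −25) and (−22, −19).

(−22, −19) and (−14, −25)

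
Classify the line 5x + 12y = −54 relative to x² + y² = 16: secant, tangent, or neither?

neither

Substituting the line into the circle gives 169x² + 540x + 612 = 0.
Δ = 291600 − 413712 = −122112.
No real roots: the line does not meet the circle.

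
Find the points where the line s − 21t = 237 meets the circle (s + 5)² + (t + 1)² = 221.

From the line, t = (−237 + s)/21. Substituting:
442s² + 3978s − 39780 = 0  ⟹  s² + 9s − 90 = 0
s = 6 or s = −15, giving (6, −11) and (−15, −12).

(−15, −12) and (6, −11)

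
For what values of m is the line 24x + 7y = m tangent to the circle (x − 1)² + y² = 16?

Tangency holds when the distance from the centre (1, 0) to the line equals the radius 4:
|24·1 + 7·0 − m| / √625 = 4
|m − (24)| = 4·25, so m = 124 or m = −76.

m = −76 or m = 124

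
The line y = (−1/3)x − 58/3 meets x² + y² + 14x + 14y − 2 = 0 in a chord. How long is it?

Centre (−7, −7), r² = 100. Perpendicular distance d from centre to line = |30| / √10 = 30/√10.
Half the chord is √(r² − d²) = √(10), so the full chord is 2√10.

2√10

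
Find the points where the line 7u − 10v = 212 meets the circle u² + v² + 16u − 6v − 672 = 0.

Substitute v = (−212 + 7u)/10:
149u² − 1788u − 9536 = 0  ⟹  u² − 12u − 64 = 0
u = 16 or u = −4, giving (16, −10) and (−4, −24).

(−4, −24) and (16, −10)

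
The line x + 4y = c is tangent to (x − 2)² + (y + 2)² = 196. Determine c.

c = −6 ± 14√17

The line touches the circle iff its distance from (2, −2) is 14:
|1·2 + 4·(−2) − c| / √17 = 14
|c − (−6)| = 14√17.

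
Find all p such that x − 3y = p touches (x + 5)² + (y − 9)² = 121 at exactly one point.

Tangency holds when the distance from the centre (−5, 9) to the line equals the radius 11:
|1·(−5) − 3·9 − p| / √10 = 11
|p − (−32)| = 11√10.

p = −32 ± 11√10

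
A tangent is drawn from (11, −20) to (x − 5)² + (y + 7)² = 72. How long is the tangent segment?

With centre O = (5, −7), |OP|² = 205 and r² = 72.
Power of the point: PT² = |PO|² − r² = 133, so PT = √133.

√133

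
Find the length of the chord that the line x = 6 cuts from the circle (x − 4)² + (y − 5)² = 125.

The distance from (4, 5) to the line is 2, and r² = 125.
Half the chord is √(r² − d²) = √(121), so the full chord is 22.

22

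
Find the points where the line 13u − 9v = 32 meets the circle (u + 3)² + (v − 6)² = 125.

(−1, −5) and (8, 8)

Substitute v = (−32 + 13u)/9:
250u² − 1750u − 2000 = 0  ⟹  u² − 7u − 8 = 0
u = 8 or u = −1, giving (8, 8) and (−1, −5).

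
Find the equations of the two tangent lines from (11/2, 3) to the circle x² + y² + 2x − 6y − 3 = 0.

A line y − (3) = m(x − (11/2)) is tangent when its distance from (−1, 3) is √13:
(−13/2m − (0))² = 13(m² + 1)
9m² − 4 = 0, so m = −2/3 or m = 2/3.
With m = −2/3: 2x + 3y = 20. With m = 2/3: 2x − 3y = 2.

2x + 3y = 20 and 2x − 3y = 2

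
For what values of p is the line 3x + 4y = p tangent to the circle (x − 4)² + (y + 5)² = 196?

p = −78 or p = 62

Tangency holds when the distance from the centre (4, −5) to the line equals the radius 14:
|3·4 + 4·(−5) − p| / √25 = 14
|p − (−8)| = 14·5, so p = 62 or p = −78.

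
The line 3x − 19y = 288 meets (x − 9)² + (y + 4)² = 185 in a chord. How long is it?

√370

Centre (9, −4), r² = 185. Perpendicular distance d from centre to line = |−185| / √370 = 185/√370.
Half the chord is √(r² − d²) = √(185/2), so the full chord is √370.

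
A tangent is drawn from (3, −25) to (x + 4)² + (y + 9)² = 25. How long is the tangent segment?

2√70

With centre O = (−4, −9), |OP|² = 305 and r² = 25.
The tangent meets the radius at right angles, so tangent² = |PO|² − r² = 305 − 25 = 280.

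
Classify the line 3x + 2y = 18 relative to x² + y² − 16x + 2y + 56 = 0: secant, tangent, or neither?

secant

Substituting the line into the circle gives 13x² − 184x + 620 = 0.
Δ = 33856 − 32240 = 1616.
Two real roots: the line is a secant.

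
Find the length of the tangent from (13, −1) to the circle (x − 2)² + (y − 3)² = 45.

With centre O = (2, 3), |OP|² = 137 and r² = 45.
Power of the point: PT² = |PO|² − r² = 92, so PT = 2√23.

2√23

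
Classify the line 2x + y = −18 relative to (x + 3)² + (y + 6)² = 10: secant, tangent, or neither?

secant

Substituting the line into the circle gives 5x² + 54x + 143 = 0.
Discriminant = (54)² − 4·5·(143) = 56 > 0.
Two real roots: the line is a secant.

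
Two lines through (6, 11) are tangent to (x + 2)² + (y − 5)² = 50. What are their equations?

7x − y = 31 and x + 7y = 83

Let a tangent through (6, 11) have slope m. Its distance from (−2, 5) must equal 5√2:
[m·(−8) − (−6)]² = 50(m² + 1)
7m² − 48m − 7 = 0, so m = 7 or m = −1/7.
Through (6, 11) these give 7x − y = 31 and x + 7y = 83.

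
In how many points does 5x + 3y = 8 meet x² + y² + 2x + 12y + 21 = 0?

Substituting the line into the circle gives 34x² − 242x + 541 = 0.
Δ = 58564 − 73576 = −15012.
No real roots: the line does not meet the circle.

0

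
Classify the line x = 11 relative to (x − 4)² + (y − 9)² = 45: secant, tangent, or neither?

neither

d² = (1·4 + 0·9 − (11))² = 49; r² = 45.
Since d² > r², the line lies outside the circle.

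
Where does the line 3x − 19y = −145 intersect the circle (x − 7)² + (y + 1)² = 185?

(−4, 7) and (15, 10)

Substitute y = (145 + 3x)/19:
370x² − 4070x − 22200 = 0  ⟹  x² − 11x − 60 = 0
x = 15 or x = −4, giving (15, 10) and (−4, 7).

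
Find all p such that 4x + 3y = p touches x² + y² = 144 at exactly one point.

The line touches the circle iff its distance from (0, 0) is 12:
|4·0 + 3·0 − p| / √25 = 12
|p| = 12·5, so p = 60 or p = −60.

p = −60 or p = 60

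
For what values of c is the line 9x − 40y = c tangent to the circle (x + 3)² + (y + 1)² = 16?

c = −151 or c = 177

Tangency holds when the distance from the centre (−3, −1) to the line equals the radius 4:
|9·(−3) − 40·(−1) − c| / √1681 = 4
|c − (13)| = 4·41, so c = 177 or c = −151.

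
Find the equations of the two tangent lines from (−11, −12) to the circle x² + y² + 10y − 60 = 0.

2x + 9y = −130 and 9x − 2y = −75

A line y − (−12) = m(x − (−11)) is tangent when its distance from (0, −5) is √85:
(11m − (7))² = 85(m² + 1)
18m² − 77m − 18 = 0, so m = −2/9 or m = 9/2.
With m = −2/9: 2x + 9y = −130. With m = 9/2: 9x − 2y = −75.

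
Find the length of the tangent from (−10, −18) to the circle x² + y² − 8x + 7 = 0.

√511

With centre O = (4, 0), |OP|² = 520 and r² = 9.
The tangent meets the radius at right angles, so tangent² = |PO|² − r² = 520 − 9 = 511.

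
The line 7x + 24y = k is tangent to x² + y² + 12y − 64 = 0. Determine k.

k = −394 or k = 106

Tangency holds when the distance from the centre (0, −6) to the line equals the radius 10:
|7·0 + 24·(−6) − k| / √625 = 10
|k − (−144)| = 10·25, so k = 106 or k = −394.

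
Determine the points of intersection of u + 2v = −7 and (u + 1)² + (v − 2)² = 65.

From the line, v = (−7 − u)/2. Substituting:
5u² + 30u − 135 = 0  ⟹  u² + 6u − 27 = 0
u = 3 or u = −9, giving (3, −5) and (−9, 1).

(−9, 1) and (3, −5)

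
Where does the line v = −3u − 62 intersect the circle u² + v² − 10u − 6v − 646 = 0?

From the line, v = −3u − 62. Substituting:
10u² + 380u + 3570 = 0  ⟹  u² + 38u + 357 = 0
u = −17 or u = −21, giving (−17, −11) and (−21, 1).

(−21, 1) and (−17, −11)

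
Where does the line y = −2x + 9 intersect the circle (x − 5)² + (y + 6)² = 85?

(3, 3) and (11, −13)

From the line, y = −2x + 9. Substituting:
5x² − 70x + 165 = 0  ⟹  x² − 14x + 33 = 0
x = 11 or x = 3, giving (11, −13) and (3, 3).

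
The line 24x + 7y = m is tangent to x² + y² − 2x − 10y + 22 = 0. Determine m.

m = 9 or m = 109

For a tangent, require d(centre, line) = r = 2.
|24·1 + 7·5 − m| / √625 = 2
|m − (59)| = 2·25, so m = 109 or m = 9.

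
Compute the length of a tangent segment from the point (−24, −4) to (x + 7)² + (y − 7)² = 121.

17

Centre (−7, 7), r² = 121. |PO|² = (−17)² + (−11)² = 410.
Power of the point: PT² = |PO|² − r² = 289, so PT = 17.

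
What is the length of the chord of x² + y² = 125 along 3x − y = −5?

7√10

The distance from (0, 0) to the line is 5/√10, and r² = 125.
Half the chord is √(r² − d²) = √(245/2), so the full chord is 7√10.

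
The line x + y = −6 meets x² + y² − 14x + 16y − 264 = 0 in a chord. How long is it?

27√2

The distance from (7, −8) to the line is 5/√2, and r² = 377.
Half the chord is √(r² − d²) = √(729/2), so the full chord is 27√2.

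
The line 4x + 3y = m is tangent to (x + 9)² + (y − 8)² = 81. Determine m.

m = −57 or m = 33

Tangency holds when the distance from the centre (−9, 8) to the line equals the radius 9:
|4·(−9) + 3·8 − m| / √25 = 9
|m − (−12)| = 9·5, so m = 33 or m = −57.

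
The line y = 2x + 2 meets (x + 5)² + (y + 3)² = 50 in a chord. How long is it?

Substitute y = 2x + 2:
5x² + 30x = 0  ⟹  x² + 6x = 0
x = 0 or x = −6, giving (0, 2) and (−6, −10).
Chord length = distance between (0, 2) and (−6, −10) = √180 = 6√5.

6√5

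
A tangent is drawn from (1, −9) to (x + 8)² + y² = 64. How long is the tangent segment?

With centre O = (−8, 0), |OP|² = 162 and r² = 64.
By the tangent–radius right angle, tangent length = √(|PO|² − r²) = √98 = 7√2.

7√2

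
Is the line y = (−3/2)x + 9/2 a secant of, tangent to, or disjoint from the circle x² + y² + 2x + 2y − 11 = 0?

disjoint

Centre (−1, −1), r² = 13. Distance² from centre to line = (−14)²/13 = 196/13.
Since d² > r², the line lies outside the circle.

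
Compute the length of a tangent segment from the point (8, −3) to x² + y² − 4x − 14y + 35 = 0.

√118

The centre is (2, 7) and r = 3√2. The square of the distance from P to the centre is 36 + 100 = 136.
The tangent meets the radius at right angles, so tangent² = |PO|² − r² = 136 − 18 = 118.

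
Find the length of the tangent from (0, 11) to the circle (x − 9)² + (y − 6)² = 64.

With centre O = (9, 6), |OP|² = 106 and r² = 64.
By the tangent–radius right angle, tangent length = √(|PO|² − r²) = √42.

√42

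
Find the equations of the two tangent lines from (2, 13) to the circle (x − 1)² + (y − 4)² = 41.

4x − 5y = −57 and 5x + 4y = 62

Write the tangent as mx − y + (13 − m·(2)) = 0 and set its distance from the centre to √41:
[m·(−1) − (−9)]² = 41(m² + 1)
20m² + 9m − 20 = 0, so m = 4/5 or m = −5/4.
With m = 4/5: 4x − 5y = −57. With m = −5/4: 5x + 4y = 62.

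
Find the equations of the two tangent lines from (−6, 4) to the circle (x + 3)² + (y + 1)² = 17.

x + 4y = 10 and 4x − y = −28

Write the tangent as mx − y + (4 − m·(−6)) = 0 and set its distance from the centre to √17:
(3m − (−5))² = 17(m² + 1)
4m² − 15m − 4 = 0, so m = −1/4 or m = 4.
With m = −1/4: x + 4y = 10. With m = 4: 4x − y = −28.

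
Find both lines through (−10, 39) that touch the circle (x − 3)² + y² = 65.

7x + 4y = 86 and 8x + y = −41

Let a tangent through (−10, 39) have slope m. Its distance from (3, 0) must equal √65:
(13m − (−39))² = 65(m² + 1)
4m² + 39m + 56 = 0, so m = −7/4 or m = −8.
With m = −7/4: 7x + 4y = 86. With m = −8: 8x + y = −41.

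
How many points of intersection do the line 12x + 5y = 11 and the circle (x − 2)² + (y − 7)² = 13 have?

0

Substituting the line into the circle gives 169x² + 476x + 351 = 0.
Δ = 226576 − 237276 = −10700.
No real roots: the line does not meet the circle.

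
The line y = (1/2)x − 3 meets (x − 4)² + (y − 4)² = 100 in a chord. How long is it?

Express y = (−6 + x)/2 and substitute into the circle:
5x² − 60x − 140 = 0  ⟹  x² − 12x − 28 = 0
x = 14 or x = −2, giving (14, 4) and (−2, −4).
Chord length = distance between (14, 4) and (−2, −4) = √320 = 8√5.

8√5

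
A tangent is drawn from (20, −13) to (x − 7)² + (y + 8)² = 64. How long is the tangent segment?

Centre (7, −8), r² = 64. |PO|² = (13)² + (−5)² = 194.
The tangent meets the radius at right angles, so tangent² = |PO|² − r² = 194 − 64 = 130.

√130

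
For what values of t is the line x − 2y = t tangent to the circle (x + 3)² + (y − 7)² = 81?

t = −17 ± 9√5

For a tangent, require d(centre, line) = r = 9.
|1·(−3) − 2·7 − t| / √5 = 9
|t − (−17)| = 9√5.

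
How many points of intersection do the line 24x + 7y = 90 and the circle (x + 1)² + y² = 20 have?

Centre (−1, 0), r² = 20. Distance² from centre to line = (−114)²/625 = 12996/625.
Since d² > r², the line lies outside the circle.

0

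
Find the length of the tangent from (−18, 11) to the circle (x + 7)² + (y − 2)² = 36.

With centre O = (−7, 2), |OP|² = 202 and r² = 36.
The tangent meets the radius at right angles, so tangent² = |PO|² − r² = 202 − 36 = 166.

√166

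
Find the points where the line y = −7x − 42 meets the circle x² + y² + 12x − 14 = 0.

(−7, 7) and (−5, −7)

Express y = −7x − 42 and substitute into the circle:
50x² + 600x + 1750 = 0  ⟹  x² + 12x + 35 = 0
x = −5 or x = −7, giving (−5, −7) and (−7, 7).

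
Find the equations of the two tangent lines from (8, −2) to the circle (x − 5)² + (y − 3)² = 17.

Let a tangent through (8, −2) have slope m. Its distance from (5, 3) must equal √17:
(−3m − (5))² = 17(m² + 1)
4m² − 15m − 4 = 0, so m = 4 or m = −1/4.
Through (8, −2) these give 4x − y = 34 and x + 4y = 0.

4x − y = 34 and x + 4y = 0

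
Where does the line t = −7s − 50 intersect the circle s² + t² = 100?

Express t = −7s − 50 and substitute into the circle:
50s² + 700s + 2400 = 0  ⟹  s² + 14s + 48 = 0
s = −6 or s = −8, giving (−6, −8) and (−8, 6).

(−8, 6) and (−6, −8)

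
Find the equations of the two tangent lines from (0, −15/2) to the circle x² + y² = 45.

x − 2y = 15 and x + 2y = −15

A line y − (−15/2) = m(x − (0)) is tangent when its distance from (0, 0) is 3√5:
(0m − (15/2))² = 45(m² + 1)
4m² − 1 = 0, so m = 1/2 or m = −1/2.
With m = 1/2: x − 2y = 15. With m = −1/2: x + 2y = −15.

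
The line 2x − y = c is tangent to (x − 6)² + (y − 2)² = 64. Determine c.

c = 10 ± 8√5

Tangency holds when the distance from the centre (6, 2) to the line equals the radius 8:
|2·6 − 1·2 − c| / √5 = 8
|c − (10)| = 8√5.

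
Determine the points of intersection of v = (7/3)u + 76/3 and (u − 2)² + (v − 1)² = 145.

Substitute v = (76 + 7u)/3:
58u² + 986u + 4060 = 0  ⟹  u² + 17u + 70 = 0
u = −7 or u = −10, giving (−7, 9) and (−10, 2).

(−10, 2) and (−7, 9)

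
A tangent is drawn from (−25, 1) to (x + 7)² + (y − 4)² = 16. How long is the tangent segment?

With centre O = (−7, 4), |OP|² = 333 and r² = 16.
Power of the point: PT² = |PO|² − r² = 317, so PT = √317.

√317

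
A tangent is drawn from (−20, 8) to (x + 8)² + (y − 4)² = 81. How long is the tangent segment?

√79

The centre is (−8, 4) and r = 9. The square of the distance from P to the centre is 144 + 16 = 160.
By the tangent–radius right angle, tangent length = √(|PO|² − r²) = √79.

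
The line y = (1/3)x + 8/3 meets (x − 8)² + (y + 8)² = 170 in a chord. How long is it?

Express y = (8 + x)/3 and substitute into the circle:
10x² − 80x + 70 = 0  ⟹  x² − 8x + 7 = 0
x = 7 or x = 1, giving (7, 5) and (1, 3).
Chord length = distance between (7, 5) and (1, 3) = √40 = 2√10.

2√10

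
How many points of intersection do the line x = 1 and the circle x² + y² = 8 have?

Substituting the line into the circle gives y² − 7 = 0.
Δ = 0 − (−28) = 28.
Two real roots: the line is a secant.

2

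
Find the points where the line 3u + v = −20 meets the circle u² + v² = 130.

(−9, 7) and (−3, −11)

Express v = −3u − 20 and substitute into the circle:
10u² + 120u + 270 = 0  ⟹  u² + 12u + 27 = 0
u = −3 or u = −9, giving (−3, −11) and (−9, 7).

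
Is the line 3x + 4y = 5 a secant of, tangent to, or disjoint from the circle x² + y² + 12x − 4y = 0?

secant

Substituting the line into the circle gives 25x² + 210x − 55 = 0.
Δ = 44100 − (−5500) = 49600.
Two real roots: the line is a secant.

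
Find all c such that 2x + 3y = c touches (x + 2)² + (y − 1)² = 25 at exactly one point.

For a tangent, require d(centre, line) = r = 5.
|2·(−2) + 3·1 − c| / √13 = 5
|c − (−1)| = 5√13.

c = −1 ± 5√13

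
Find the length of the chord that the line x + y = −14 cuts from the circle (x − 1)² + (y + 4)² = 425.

From the line, y = −x − 14. Substituting:
2x² + 18x − 324 = 0  ⟹  x² + 9x − 162 = 0
x = 9 or x = −18, giving (9, −23) and (−18, 4).
Chord length = distance between (9, −23) and (−18, 4) = √1458 = 27√2.

27√2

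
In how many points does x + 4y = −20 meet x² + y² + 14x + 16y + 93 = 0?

0

Substituting the line into the circle gives 17x² + 200x + 608 = 0.
Δ = 40000 − 41344 = −1344.
No real roots: the line does not meet the circle.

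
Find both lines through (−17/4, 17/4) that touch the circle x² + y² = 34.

3x − 5y = −34 and 5x − 3y = −34

A line y − (17/4) = m(x − (−17/4)) is tangent when its distance from (0, 0) is √34:
[m·(17/4) − (−17/4)]² = 34(m² + 1)
15m² − 34m + 15 = 0, so m = 3/5 or m = 5/3.
Through (−17/4, 17/4) these give 3x − 5y = −34 and 5x − 3y = −34.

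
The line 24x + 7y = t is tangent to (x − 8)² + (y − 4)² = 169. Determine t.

t = −105 or t = 545

For a tangent, require d(centre, line) = r = 13.
|24·8 + 7·4 − t| / √625 = 13
|t − (220)| = 13·25, so t = 545 or t = −105.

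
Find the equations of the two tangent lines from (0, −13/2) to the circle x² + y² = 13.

3x + 2y = −13 and 3x − 2y = 13

A line y − (−13/2) = m(x − (0)) is tangent when its distance from (0, 0) is √13:
[m·(0) − (13/2)]² = 13(m² + 1)
4m² − 9 = 0, so m = −3/2 or m = 3/2.
With m = −3/2: 3x + 2y = −13. With m = 3/2: 3x − 2y = 13.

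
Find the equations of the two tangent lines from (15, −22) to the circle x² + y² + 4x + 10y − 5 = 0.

Write the tangent as mx − y + (−22 − m·(15)) = 0 and set its distance from the centre to √34:
(−17m − (17))² = 34(m² + 1)
15m² + 34m + 15 = 0, so m = −5/3 or m = −3/5.
With m = −5/3: 5x + 3y = 9. With m = −3/5: 3x + 5y = −65.

5x + 3y = 9 and 3x + 5y = −65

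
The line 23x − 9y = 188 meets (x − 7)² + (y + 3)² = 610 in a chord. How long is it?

The distance from (7, −3) to the line is 0/√610, and r² = 610.
Half the chord is √(r² − d²) = √(610), so the full chord is 2√610.

2√610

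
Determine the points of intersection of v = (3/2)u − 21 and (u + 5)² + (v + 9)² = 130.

Substitute v = (−42 + 3u)/2:
13u² − 104u + 156 = 0  ⟹  u² − 8u + 12 = 0
u = 6 or u = 2, giving (6, −12) and (2, −18).

(2, −18) and (6, −12)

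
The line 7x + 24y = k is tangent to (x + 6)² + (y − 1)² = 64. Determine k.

Tangency holds when the distance from the centre (−6, 1) to the line equals the radius 8:
|7·(−6) + 24·1 − k| / √625 = 8
|k − (−18)| = 8·25, so k = 182 or k = −218.

k = −218 or k = 182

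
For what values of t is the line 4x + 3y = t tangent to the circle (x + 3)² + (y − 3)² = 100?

Tangency holds when the distance from the centre (−3, 3) to the line equals the radius 10:
|4·(−3) + 3·3 − t| / √25 = 10
|t − (−3)| = 10·5, so t = 47 or t = −53.

t = −53 or t = 47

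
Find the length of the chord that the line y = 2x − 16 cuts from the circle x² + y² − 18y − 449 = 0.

Substitute y = 2x − 16:
5x² − 100x + 95 = 0  ⟹  x² − 20x + 19 = 0
x = 19 or x = 1, giving (19, 22) and (1, −14).
Chord length = distance between (19, 22) and (1, −14) = √1620 = 18√5.

18√5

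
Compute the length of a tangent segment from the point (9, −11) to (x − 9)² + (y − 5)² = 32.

4√14

With centre O = (9, 5), |OP|² = 256 and r² = 32.
Power of the point: PT² = |PO|² − r² = 224, so PT = 4√14.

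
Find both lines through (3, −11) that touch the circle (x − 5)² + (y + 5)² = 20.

Let a tangent through (3, −11) have slope m. Its distance from (5, −5) must equal 2√5:
[m·(2) − (6)]² = 20(m² + 1)
2m² + 3m − 2 = 0, so m = −2 or m = 1/2.
Through (3, −11) these give 2x + y = −5 and x − 2y = 25.

2x + y = −5 and x − 2y = 25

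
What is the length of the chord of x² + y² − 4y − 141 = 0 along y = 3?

24

The distance from (0, 2) to the line is 1, and r² = 145.
Chord = 2√(r² − d²) = 2·√(144) = 24.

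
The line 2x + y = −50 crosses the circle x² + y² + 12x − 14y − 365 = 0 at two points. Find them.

Express y = −2x − 50 and substitute into the circle:
5x² + 240x + 2835 = 0  ⟹  x² + 48x + 567 = 0
x = −21 or x = −27, giving (−21, −8) and (−27, 4).

(−27, 4) and (−21, −8)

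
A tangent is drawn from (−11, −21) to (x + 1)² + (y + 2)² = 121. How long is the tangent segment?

2√85

With centre O = (−1, −2), |OP|² = 461 and r² = 121.
By the tangent–radius right angle, tangent length = √(|PO|² − r²) = √340 = 2√85.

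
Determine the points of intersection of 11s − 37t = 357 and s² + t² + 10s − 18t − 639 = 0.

From the line, t = (−357 + 11s)/37. Substituting:
1490s² − 1490s − 509580 = 0  ⟹  s² − s − 342 = 0
s = 19 or s = −18, giving (19, −4) and (−18, −15).

(−18, −15) and (19, −4)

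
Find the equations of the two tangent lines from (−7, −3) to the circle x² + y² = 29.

A line y − (−3) = m(x − (−7)) is tangent when its distance from (0, 0) is √29:
[m·(7) − (3)]² = 29(m² + 1)
10m² − 21m − 10 = 0, so m = −2/5 or m = 5/2.
With m = −2/5: 2x + 5y = −29. With m = 5/2: 5x − 2y = −29.

2x + 5y = −29 and 5x − 2y = −29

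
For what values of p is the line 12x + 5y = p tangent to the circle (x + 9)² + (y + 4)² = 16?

Tangency holds when the distance from the centre (−9, −4) to the line equals the radius 4:
|12·(−9) + 5·(−4) − p| / √169 = 4
|p − (−128)| = 4·13, so p = −76 or p = −180.

p = −180 or p = −76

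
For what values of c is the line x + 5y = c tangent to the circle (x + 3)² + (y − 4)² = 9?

The line touches the circle iff its distance from (−3, 4) is 3:
|1·(−3) + 5·4 − c| / √26 = 3
|c − (17)| = 3√26.

c = 17 ± 3√26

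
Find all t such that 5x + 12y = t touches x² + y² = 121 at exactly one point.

Tangency holds when the distance from the centre (0, 0) to the line equals the radius 11:
|5·0 + 12·0 − t| / √169 = 11
|t| = 11·13, so t = 143 or t = −143.

t = −143 or t = 143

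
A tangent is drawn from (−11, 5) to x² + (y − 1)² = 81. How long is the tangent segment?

2√14

The centre is (0, 1) and r = 9. The square of the distance from P to the centre is 121 + 16 = 137.
By the tangent–radius right angle, tangent length = √(|PO|² − r²) = √56 = 2√14.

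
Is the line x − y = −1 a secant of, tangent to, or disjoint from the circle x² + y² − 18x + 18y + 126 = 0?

Substituting the line into the circle gives 2x² + 2x + 145 = 0.
Discriminant = (2)² − 4·2·(145) = −1156 < 0.
No real roots: the line does not meet the circle.

disjoint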